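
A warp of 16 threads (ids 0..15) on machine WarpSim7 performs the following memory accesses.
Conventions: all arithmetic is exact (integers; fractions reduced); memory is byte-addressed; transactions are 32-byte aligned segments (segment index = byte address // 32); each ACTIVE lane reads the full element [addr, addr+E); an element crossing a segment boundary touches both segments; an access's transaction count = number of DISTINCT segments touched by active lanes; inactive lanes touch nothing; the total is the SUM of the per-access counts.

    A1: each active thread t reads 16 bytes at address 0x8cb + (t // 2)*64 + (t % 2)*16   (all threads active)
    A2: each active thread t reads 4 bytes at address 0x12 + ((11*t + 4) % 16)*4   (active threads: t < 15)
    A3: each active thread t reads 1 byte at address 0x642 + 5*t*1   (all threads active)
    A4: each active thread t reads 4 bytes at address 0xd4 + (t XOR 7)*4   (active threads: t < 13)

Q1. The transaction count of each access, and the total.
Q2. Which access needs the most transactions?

A1: 16 transactions
A2: 3 transactions
A3: 3 transactions
A4: 3 transactions

Answer: 16,3,3,3; total 25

Answer: A1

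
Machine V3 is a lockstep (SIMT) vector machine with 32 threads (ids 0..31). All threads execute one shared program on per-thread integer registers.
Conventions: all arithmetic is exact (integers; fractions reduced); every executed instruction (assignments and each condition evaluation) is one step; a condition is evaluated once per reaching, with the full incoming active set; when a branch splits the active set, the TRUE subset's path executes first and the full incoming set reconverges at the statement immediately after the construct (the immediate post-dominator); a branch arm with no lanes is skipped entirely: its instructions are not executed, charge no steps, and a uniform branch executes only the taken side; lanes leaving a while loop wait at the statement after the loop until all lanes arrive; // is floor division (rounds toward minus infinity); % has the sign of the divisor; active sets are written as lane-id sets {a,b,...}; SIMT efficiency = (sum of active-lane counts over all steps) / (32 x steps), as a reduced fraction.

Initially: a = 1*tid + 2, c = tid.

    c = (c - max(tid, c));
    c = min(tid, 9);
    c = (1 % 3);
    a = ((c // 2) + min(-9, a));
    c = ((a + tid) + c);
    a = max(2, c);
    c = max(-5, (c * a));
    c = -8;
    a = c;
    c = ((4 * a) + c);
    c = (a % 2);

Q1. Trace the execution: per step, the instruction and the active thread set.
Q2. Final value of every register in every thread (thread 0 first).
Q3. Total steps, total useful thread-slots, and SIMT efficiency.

step 0: c <- (c - max(tid, c))       {0,1,2,3,4,5,6,7,8,9,10,11,12,13,14,15,16,17,18,19,20,21,22,23,24,25,26,27,28,29,30,31}
step 1: c <- min(tid, 9)             {0,1,2,3,4,5,6,7,8,9,10,11,12,13,14,15,16,17,18,19,20,21,22,23,24,25,26,27,28,29,30,31}
step 2: c <- (1 % 3)                 {0,1,2,3,4,5,6,7,8,9,10,11,12,13,14,15,16,17,18,19,20,21,22,23,24,25,26,27,28,29,30,31}
step 3: a <- ((c // 2) + min(-9, a)) {0,1,2,3,4,5,6,7,8,9,10,11,12,13,14,15,16,17,18,19,20,21,22,23,24,25,26,27,28,29,30,31}
step 4: c <- ((a + tid) + c)         {0,1,2,3,4,5,6,7,8,9,10,11,12,13,14,15,16,17,18,19,20,21,22,23,24,25,26,27,28,29,30,31}
step 5: a <- max(2, c)               {0,1,2,3,4,5,6,7,8,9,10,11,12,13,14,15,16,17,18,19,20,21,22,23,24,25,26,27,28,29,30,31}
step 6: c <- max(-5, (c * a))        {0,1,2,3,4,5,6,7,8,9,10,11,12,13,14,15,16,17,18,19,20,21,22,23,24,25,26,27,28,29,30,31}
step 7: c <- -8                      {0,1,2,3,4,5,6,7,8,9,10,11,12,13,14,15,16,17,18,19,20,21,22,23,24,25,26,27,28,29,30,31}
step 8: a <- c                       {0,1,2,3,4,5,6,7,8,9,10,11,12,13,14,15,16,17,18,19,20,21,22,23,24,25,26,27,28,29,30,31}
step 9: c <- ((4 * a) + c)           {0,1,2,3,4,5,6,7,8,9,10,11,12,13,14,15,16,17,18,19,20,21,22,23,24,25,26,27,28,29,30,31}
step 10: c <- (a % 2)                 {0,1,2,3,4,5,6,7,8,9,10,11,12,13,14,15,16,17,18,19,20,21,22,23,24,25,26,27,28,29,30,31}

Answer: 11 steps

a: -8,-8,-8,-8,-8,-8,-8,-8,-8,-8,-8,-8,-8,-8,-8,-8,-8,-8,-8,-8,-8,-8,-8,-8,-8,-8,-8,-8,-8,-8,-8,-8
c: 0,0,0,0,0,0,0,0,0,0,0,0,0,0,0,0,0,0,0,0,0,0,0,0,0,0,0,0,0,0,0,0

steps = 11; useful = 352; efficiency = 352/352 = 1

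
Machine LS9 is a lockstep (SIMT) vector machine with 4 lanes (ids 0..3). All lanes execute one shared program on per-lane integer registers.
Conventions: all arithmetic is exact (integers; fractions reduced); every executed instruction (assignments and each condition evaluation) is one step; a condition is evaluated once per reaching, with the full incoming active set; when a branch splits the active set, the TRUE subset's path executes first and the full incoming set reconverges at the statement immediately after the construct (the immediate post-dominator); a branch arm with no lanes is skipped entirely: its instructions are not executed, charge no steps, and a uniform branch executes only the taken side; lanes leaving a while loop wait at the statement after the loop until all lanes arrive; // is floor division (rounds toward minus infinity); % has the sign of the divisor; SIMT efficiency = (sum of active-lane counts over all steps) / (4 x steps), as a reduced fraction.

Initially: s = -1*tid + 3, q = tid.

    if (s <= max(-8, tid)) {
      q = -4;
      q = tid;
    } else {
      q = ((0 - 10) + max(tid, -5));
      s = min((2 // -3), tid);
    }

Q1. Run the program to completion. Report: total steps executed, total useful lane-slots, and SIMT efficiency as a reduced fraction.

Answer: 5 steps, 12 useful, 3/5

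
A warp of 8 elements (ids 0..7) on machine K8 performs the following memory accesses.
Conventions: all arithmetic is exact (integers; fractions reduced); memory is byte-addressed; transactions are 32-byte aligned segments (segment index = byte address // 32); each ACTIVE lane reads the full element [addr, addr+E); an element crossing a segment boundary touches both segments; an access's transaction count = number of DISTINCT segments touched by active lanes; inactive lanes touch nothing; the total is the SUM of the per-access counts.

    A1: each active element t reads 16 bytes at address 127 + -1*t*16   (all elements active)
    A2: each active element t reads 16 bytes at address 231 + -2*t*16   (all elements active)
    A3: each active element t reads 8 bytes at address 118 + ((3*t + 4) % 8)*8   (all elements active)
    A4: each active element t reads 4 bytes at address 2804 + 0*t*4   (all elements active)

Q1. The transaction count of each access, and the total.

A1: 5 transactions
A2: 8 transactions
A3: 3 transactions
A4: 1 transaction

Answer: 5,8,3,1; total 17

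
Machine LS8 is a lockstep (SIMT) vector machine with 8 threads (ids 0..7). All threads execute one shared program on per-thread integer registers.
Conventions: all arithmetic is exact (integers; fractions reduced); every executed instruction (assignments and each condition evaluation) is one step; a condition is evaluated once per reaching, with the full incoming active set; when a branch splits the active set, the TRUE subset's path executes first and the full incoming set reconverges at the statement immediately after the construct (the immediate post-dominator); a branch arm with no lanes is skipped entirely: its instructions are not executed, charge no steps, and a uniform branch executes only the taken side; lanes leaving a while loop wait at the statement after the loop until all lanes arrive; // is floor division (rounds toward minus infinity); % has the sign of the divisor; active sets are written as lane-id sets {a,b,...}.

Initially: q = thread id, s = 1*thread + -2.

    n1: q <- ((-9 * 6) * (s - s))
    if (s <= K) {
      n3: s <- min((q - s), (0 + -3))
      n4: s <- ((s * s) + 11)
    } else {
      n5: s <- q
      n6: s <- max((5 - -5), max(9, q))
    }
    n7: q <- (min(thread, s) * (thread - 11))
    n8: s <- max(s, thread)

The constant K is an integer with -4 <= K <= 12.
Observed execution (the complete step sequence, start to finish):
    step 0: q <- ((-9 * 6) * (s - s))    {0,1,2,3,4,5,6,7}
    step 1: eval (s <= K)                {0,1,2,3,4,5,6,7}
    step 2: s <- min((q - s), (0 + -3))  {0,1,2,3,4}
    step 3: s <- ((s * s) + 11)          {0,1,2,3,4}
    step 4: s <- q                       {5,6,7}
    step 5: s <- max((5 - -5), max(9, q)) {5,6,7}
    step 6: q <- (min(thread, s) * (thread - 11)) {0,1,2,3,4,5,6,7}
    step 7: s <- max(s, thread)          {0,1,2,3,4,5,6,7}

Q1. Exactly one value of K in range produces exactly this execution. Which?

Answer: K = 2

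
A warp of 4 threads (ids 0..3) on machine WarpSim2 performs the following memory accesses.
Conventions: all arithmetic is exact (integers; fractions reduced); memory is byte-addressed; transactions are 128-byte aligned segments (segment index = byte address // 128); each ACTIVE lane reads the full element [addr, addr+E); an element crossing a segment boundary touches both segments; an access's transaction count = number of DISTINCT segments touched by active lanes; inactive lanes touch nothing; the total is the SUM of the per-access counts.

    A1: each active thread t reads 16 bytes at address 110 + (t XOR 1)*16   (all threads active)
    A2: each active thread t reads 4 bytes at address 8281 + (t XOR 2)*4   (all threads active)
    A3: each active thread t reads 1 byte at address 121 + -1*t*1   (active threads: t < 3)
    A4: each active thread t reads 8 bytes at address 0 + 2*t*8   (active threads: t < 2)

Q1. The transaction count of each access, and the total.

A1: 2 transactions
A2: 1 transaction
A3: 1 transaction
A4: 1 transaction

Answer: 2,1,1,1; total 5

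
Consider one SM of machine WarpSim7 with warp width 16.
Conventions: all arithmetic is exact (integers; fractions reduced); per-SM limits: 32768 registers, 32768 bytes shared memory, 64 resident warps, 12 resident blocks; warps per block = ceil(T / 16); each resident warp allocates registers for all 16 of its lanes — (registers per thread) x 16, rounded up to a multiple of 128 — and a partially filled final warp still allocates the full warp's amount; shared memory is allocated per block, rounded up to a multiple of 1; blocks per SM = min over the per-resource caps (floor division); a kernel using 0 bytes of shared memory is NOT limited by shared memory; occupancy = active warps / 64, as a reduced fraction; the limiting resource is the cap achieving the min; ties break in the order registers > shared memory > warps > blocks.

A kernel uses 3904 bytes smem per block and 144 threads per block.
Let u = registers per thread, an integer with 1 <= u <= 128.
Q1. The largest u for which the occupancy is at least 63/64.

Answer: u = 32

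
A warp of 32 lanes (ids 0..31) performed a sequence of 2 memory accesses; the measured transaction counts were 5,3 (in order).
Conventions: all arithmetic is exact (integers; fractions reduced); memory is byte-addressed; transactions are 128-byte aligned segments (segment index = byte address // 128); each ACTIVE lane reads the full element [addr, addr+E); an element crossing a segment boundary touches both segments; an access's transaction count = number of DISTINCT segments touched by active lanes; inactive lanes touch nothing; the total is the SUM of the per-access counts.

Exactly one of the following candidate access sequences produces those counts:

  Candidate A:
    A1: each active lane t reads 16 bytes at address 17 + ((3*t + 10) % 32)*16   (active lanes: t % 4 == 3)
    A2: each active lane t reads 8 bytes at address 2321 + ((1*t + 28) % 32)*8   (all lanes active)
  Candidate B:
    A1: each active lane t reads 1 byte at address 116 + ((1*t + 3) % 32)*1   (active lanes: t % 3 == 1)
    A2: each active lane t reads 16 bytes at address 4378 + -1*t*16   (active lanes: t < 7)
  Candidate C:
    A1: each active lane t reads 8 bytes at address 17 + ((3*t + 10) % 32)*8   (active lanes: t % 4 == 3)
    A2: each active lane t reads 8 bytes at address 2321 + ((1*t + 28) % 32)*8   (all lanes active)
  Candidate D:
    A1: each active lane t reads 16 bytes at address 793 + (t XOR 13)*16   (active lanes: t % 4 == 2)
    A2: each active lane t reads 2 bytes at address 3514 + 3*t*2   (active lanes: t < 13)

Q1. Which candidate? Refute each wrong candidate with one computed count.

B: A1 gives 2 transactions, not 5
C: A1 gives 3 transactions, not 5
D: A2 gives 2 transactions, not 3
A: all counts match (5,3)

Answer: A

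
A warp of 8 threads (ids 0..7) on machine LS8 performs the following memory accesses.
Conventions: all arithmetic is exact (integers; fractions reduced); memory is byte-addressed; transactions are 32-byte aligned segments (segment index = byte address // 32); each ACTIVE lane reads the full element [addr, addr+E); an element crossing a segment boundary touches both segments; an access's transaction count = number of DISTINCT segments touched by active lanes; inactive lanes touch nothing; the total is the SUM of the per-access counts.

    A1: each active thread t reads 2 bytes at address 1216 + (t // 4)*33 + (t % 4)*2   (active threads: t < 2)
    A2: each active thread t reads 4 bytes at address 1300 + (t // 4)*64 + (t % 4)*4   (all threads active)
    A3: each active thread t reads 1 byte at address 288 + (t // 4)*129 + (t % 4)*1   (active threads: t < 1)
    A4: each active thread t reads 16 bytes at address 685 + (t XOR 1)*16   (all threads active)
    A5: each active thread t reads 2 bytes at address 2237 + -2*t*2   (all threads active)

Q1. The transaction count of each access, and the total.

A1: 1 transaction
A2: 4 transactions
A3: 1 transaction
A4: 5 transactions
A5: 1 transaction

Answer: 1,4,1,5,1; total 12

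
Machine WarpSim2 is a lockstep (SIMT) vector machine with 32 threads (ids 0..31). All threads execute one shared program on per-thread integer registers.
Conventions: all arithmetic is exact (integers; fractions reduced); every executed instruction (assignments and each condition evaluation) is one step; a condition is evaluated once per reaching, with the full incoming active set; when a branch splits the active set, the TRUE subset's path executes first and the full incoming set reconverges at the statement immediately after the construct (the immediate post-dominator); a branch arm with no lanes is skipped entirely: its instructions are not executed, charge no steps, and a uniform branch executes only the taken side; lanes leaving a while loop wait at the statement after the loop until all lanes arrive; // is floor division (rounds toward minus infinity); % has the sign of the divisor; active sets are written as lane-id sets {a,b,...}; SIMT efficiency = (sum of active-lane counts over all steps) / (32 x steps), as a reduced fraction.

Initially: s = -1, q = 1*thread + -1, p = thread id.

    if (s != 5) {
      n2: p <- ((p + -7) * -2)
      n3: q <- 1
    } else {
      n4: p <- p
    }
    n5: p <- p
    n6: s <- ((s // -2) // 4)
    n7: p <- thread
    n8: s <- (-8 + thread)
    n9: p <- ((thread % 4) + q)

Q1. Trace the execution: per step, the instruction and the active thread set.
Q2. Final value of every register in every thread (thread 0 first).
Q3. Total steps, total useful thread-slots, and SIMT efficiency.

step 0: eval (s != 5)                {0,1,2,3,4,5,6,7,8,9,10,11,12,13,14,15,16,17,18,19,20,21,22,23,24,25,26,27,28,29,30,31}
step 1: p <- ((p + -7) * -2)         {0,1,2,3,4,5,6,7,8,9,10,11,12,13,14,15,16,17,18,19,20,21,22,23,24,25,26,27,28,29,30,31}
step 2: q <- 1                       {0,1,2,3,4,5,6,7,8,9,10,11,12,13,14,15,16,17,18,19,20,21,22,23,24,25,26,27,28,29,30,31}
step 3: p <- p                       {0,1,2,3,4,5,6,7,8,9,10,11,12,13,14,15,16,17,18,19,20,21,22,23,24,25,26,27,28,29,30,31}
step 4: s <- ((s // -2) // 4)        {0,1,2,3,4,5,6,7,8,9,10,11,12,13,14,15,16,17,18,19,20,21,22,23,24,25,26,27,28,29,30,31}
step 5: p <- thread                  {0,1,2,3,4,5,6,7,8,9,10,11,12,13,14,15,16,17,18,19,20,21,22,23,24,25,26,27,28,29,30,31}
step 6: s <- (-8 + thread)           {0,1,2,3,4,5,6,7,8,9,10,11,12,13,14,15,16,17,18,19,20,21,22,23,24,25,26,27,28,29,30,31}
step 7: p <- ((thread % 4) + q)      {0,1,2,3,4,5,6,7,8,9,10,11,12,13,14,15,16,17,18,19,20,21,22,23,24,25,26,27,28,29,30,31}

Answer: 8 steps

s: -8,-7,-6,-5,-4,-3,-2,-1,0,1,2,3,4,5,6,7,8,9,10,11,12,13,14,15,16,17,18,19,20,21,22,23
q: 1,1,1,1,1,1,1,1,1,1,1,1,1,1,1,1,1,1,1,1,1,1,1,1,1,1,1,1,1,1,1,1
p: 1,2,3,4,1,2,3,4,1,2,3,4,1,2,3,4,1,2,3,4,1,2,3,4,1,2,3,4,1,2,3,4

steps = 8; useful = 256; efficiency = 256/256 = 1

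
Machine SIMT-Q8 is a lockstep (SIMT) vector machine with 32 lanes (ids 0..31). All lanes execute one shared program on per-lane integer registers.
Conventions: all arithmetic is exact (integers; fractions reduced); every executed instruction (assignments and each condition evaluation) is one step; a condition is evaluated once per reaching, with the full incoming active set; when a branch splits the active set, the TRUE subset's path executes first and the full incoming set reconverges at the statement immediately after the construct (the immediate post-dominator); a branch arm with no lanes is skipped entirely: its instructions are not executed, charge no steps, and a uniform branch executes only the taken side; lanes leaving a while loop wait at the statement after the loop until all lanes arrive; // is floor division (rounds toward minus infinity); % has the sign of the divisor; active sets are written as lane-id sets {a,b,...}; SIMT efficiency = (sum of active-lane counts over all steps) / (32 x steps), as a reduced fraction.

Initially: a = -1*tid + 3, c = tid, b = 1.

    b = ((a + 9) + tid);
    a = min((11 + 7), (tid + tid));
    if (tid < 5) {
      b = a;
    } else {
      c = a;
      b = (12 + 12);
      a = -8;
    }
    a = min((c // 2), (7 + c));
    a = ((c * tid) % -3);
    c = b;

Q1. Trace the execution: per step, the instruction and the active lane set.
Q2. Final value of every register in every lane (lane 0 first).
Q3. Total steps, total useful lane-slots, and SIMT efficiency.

step 0: b <- ((a + 9) + tid)         {0,1,2,3,4,5,6,7,8,9,10,11,12,13,14,15,16,17,18,19,20,21,22,23,24,25,26,27,28,29,30,31}
step 1: a <- min((11 + 7), (tid + tid)) {0,1,2,3,4,5,6,7,8,9,10,11,12,13,14,15,16,17,18,19,20,21,22,23,24,25,26,27,28,29,30,31}
step 2: eval (tid < 5)               {0,1,2,3,4,5,6,7,8,9,10,11,12,13,14,15,16,17,18,19,20,21,22,23,24,25,26,27,28,29,30,31}
step 3: b <- a                       {0,1,2,3,4}
step 4: c <- a                       {5,6,7,8,9,10,11,12,13,14,15,16,17,18,19,20,21,22,23,24,25,26,27,28,29,30,31}
step 5: b <- (12 + 12)               {5,6,7,8,9,10,11,12,13,14,15,16,17,18,19,20,21,22,23,24,25,26,27,28,29,30,31}
step 6: a <- -8                      {5,6,7,8,9,10,11,12,13,14,15,16,17,18,19,20,21,22,23,24,25,26,27,28,29,30,31}
step 7: a <- min((c // 2), (7 + c))  {0,1,2,3,4,5,6,7,8,9,10,11,12,13,14,15,16,17,18,19,20,21,22,23,24,25,26,27,28,29,30,31}
step 8: a <- ((c * tid) % -3)        {0,1,2,3,4,5,6,7,8,9,10,11,12,13,14,15,16,17,18,19,20,21,22,23,24,25,26,27,28,29,30,31}
step 9: c <- b                       {0,1,2,3,4,5,6,7,8,9,10,11,12,13,14,15,16,17,18,19,20,21,22,23,24,25,26,27,28,29,30,31}

Answer: 10 steps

a: 0,-2,-2,0,-2,-1,0,-1,-1,0,0,0,0,0,0,0,0,0,0,0,0,0,0,0,0,0,0,0,0,0,0,0
c: 0,2,4,6,8,24,24,24,24,24,24,24,24,24,24,24,24,24,24,24,24,24,24,24,24,24,24,24,24,24,24,24
b: 0,2,4,6,8,24,24,24,24,24,24,24,24,24,24,24,24,24,24,24,24,24,24,24,24,24,24,24,24,24,24,24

steps = 10; useful = 278; efficiency = 278/320 = 139/160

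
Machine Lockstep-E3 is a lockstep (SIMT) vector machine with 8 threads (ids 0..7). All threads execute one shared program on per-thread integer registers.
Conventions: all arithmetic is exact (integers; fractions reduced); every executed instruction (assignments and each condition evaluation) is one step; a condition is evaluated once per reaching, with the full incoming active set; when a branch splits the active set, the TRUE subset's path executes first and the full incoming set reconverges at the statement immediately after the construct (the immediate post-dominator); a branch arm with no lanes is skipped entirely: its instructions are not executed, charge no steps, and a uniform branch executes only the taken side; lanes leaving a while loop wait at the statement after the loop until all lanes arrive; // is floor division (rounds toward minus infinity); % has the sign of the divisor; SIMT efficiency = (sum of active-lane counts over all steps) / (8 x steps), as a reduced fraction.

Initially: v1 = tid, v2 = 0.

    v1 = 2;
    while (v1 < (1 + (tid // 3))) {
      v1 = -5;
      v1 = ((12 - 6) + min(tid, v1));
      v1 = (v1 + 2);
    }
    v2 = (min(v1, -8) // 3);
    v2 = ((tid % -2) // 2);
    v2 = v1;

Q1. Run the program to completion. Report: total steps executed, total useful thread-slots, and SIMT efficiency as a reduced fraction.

Answer: 9 steps, 48 useful, 2/3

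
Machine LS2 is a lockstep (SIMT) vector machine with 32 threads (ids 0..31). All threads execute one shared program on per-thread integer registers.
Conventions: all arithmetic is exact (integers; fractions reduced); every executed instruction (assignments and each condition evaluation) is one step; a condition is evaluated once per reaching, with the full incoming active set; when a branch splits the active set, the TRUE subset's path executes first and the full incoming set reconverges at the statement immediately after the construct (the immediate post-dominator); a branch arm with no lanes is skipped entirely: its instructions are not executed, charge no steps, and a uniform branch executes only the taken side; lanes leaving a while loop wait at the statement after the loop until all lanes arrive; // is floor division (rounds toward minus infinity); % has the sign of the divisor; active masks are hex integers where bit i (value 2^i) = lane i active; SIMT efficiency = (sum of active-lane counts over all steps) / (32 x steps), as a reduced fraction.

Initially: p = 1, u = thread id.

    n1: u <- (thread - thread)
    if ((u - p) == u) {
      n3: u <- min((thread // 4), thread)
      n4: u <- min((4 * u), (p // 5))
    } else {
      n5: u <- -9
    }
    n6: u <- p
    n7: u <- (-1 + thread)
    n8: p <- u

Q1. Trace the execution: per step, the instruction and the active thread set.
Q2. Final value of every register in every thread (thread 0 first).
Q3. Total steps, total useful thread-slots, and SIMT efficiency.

step 0: u <- (thread - thread)       0xffffffff
step 1: eval ((u - p) == u)          0xffffffff
step 2: u <- -9                      0xffffffff
step 3: u <- p                       0xffffffff
step 4: u <- (-1 + thread)           0xffffffff
step 5: p <- u                       0xffffffff

Answer: 6 steps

p: -1,0,1,2,3,4,5,6,7,8,9,10,11,12,13,14,15,16,17,18,19,20,21,22,23,24,25,26,27,28,29,30
u: -1,0,1,2,3,4,5,6,7,8,9,10,11,12,13,14,15,16,17,18,19,20,21,22,23,24,25,26,27,28,29,30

steps = 6; useful = 192; efficiency = 192/192 = 1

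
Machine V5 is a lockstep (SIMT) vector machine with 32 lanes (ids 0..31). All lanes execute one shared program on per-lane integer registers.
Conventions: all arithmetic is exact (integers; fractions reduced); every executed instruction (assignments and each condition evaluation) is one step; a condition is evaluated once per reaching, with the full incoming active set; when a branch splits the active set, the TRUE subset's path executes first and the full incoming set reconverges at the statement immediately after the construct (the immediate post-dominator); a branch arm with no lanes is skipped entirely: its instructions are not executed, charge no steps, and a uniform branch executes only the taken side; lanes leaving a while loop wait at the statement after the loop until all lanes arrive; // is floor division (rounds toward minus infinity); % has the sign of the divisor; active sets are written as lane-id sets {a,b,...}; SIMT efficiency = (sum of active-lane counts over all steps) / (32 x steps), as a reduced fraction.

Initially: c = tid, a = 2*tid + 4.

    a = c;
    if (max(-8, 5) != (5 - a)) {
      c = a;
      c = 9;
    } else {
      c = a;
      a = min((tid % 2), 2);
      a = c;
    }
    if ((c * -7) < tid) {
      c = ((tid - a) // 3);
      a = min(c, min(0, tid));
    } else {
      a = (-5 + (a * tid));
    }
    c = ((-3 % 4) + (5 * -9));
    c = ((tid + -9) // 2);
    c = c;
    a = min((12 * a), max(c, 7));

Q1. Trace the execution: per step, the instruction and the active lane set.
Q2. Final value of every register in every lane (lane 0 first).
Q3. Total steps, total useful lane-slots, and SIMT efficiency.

step 0: a <- c                       {0,1,2,3,4,5,6,7,8,9,10,11,12,13,14,15,16,17,18,19,20,21,22,23,24,25,26,27,28,29,30,31}
step 1: eval (max(-8, 5) != (5 - a)) {0,1,2,3,4,5,6,7,8,9,10,11,12,13,14,15,16,17,18,19,20,21,22,23,24,25,26,27,28,29,30,31}
step 2: c <- a                       {1,2,3,4,5,6,7,8,9,10,11,12,13,14,15,16,17,18,19,20,21,22,23,24,25,26,27,28,29,30,31}
step 3: c <- 9                       {1,2,3,4,5,6,7,8,9,10,11,12,13,14,15,16,17,18,19,20,21,22,23,24,25,26,27,28,29,30,31}
step 4: c <- a                       {0}
step 5: a <- min((tid % 2), 2)       {0}
step 6: a <- c                       {0}
step 7: eval ((c * -7) < tid)        {0,1,2,3,4,5,6,7,8,9,10,11,12,13,14,15,16,17,18,19,20,21,22,23,24,25,26,27,28,29,30,31}
step 8: c <- ((tid - a) // 3)        {1,2,3,4,5,6,7,8,9,10,11,12,13,14,15,16,17,18,19,20,21,22,23,24,25,26,27,28,29,30,31}
step 9: a <- min(c, min(0, tid))     {1,2,3,4,5,6,7,8,9,10,11,12,13,14,15,16,17,18,19,20,21,22,23,24,25,26,27,28,29,30,31}
step 10: a <- (-5 + (a * tid))        {0}
step 11: c <- ((-3 % 4) + (5 * -9))   {0,1,2,3,4,5,6,7,8,9,10,11,12,13,14,15,16,17,18,19,20,21,22,23,24,25,26,27,28,29,30,31}
step 12: c <- ((tid + -9) // 2)       {0,1,2,3,4,5,6,7,8,9,10,11,12,13,14,15,16,17,18,19,20,21,22,23,24,25,26,27,28,29,30,31}
step 13: c <- c                       {0,1,2,3,4,5,6,7,8,9,10,11,12,13,14,15,16,17,18,19,20,21,22,23,24,25,26,27,28,29,30,31}
step 14: a <- min((12 * a), max(c, 7)) {0,1,2,3,4,5,6,7,8,9,10,11,12,13,14,15,16,17,18,19,20,21,22,23,24,25,26,27,28,29,30,31}

Answer: 15 steps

c: -5,-4,-4,-3,-3,-2,-2,-1,-1,0,0,1,1,2,2,3,3,4,4,5,5,6,6,7,7,8,8,9,9,10,10,11
a: -60,0,0,0,0,0,0,0,0,0,0,0,0,0,0,0,0,0,0,0,0,0,0,0,0,0,0,0,0,0,0,0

steps = 15; useful = 352; efficiency = 352/480 = 11/15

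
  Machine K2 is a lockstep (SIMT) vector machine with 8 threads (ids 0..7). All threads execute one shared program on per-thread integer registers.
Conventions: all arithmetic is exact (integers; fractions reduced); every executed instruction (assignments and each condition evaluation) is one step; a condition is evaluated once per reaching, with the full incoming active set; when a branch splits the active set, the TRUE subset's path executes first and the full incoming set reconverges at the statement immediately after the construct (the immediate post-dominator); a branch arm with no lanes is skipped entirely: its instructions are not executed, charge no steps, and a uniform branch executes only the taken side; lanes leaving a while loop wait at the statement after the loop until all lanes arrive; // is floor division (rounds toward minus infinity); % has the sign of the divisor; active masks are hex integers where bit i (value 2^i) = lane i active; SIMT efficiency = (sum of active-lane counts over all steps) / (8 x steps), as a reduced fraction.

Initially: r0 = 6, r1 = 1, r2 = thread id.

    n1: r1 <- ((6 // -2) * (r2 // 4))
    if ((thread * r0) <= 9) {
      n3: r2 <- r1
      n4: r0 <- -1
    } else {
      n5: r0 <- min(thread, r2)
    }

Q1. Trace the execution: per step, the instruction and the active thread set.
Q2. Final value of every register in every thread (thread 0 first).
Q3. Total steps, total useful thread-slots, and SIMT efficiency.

step 0: r1 <- ((6 // -2) * (r2 // 4)) 0xff
step 1: eval ((thread * r0) <= 9)    0xff
step 2: r2 <- r1                     0x03
step 3: r0 <- -1                     0x03
step 4: r0 <- min(thread, r2)        0xfc

Answer: 5 steps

r0: -1,-1,2,3,4,5,6,7
r1: 0,0,0,0,-3,-3,-3,-3
r2: 0,0,2,3,4,5,6,7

steps = 5; useful = 26; efficiency = 26/40 = 13/20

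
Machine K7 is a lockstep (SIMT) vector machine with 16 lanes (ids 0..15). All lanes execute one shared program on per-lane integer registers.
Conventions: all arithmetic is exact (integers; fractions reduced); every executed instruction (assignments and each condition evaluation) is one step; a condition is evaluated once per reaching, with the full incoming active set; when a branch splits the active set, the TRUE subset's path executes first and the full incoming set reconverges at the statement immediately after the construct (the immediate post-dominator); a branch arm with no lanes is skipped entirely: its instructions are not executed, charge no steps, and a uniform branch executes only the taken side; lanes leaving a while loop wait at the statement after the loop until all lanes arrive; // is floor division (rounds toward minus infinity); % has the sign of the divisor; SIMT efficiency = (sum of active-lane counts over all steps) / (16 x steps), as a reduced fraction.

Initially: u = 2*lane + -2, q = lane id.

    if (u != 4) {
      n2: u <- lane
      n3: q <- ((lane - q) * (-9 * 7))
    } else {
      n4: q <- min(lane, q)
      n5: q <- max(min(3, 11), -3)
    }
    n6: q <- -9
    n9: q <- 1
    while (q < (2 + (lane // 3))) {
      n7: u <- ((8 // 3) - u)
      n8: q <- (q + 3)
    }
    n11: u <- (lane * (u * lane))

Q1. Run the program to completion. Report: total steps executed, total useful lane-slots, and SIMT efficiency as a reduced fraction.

Answer: 15 steps, 181 useful, 181/240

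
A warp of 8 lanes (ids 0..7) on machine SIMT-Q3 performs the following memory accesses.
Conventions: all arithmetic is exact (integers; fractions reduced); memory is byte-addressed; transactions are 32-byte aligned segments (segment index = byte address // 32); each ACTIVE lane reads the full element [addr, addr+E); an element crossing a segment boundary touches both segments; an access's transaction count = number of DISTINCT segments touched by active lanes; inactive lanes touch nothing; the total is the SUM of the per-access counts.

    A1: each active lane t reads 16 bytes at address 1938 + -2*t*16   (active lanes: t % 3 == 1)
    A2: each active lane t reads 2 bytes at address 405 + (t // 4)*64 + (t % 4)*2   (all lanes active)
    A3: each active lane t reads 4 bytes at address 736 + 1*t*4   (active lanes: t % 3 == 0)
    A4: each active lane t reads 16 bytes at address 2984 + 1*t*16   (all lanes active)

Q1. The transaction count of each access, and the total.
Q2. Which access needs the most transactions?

A1: 6 transactions
A2: 2 transactions
A3: 1 transaction
A4: 5 transactions

Answer: 6,2,1,5; total 14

Answer: A1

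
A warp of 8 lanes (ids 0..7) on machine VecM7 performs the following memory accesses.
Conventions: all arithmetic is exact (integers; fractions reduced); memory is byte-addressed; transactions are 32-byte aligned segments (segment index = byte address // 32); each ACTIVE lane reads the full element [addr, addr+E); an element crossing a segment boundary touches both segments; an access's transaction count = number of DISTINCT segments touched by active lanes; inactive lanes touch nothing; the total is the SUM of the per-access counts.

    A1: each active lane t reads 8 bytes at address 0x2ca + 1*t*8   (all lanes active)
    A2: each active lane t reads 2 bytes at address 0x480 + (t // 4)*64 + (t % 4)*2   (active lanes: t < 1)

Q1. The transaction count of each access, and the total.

A1: 3 transactions
A2: 1 transaction

Answer: 3,1; total 4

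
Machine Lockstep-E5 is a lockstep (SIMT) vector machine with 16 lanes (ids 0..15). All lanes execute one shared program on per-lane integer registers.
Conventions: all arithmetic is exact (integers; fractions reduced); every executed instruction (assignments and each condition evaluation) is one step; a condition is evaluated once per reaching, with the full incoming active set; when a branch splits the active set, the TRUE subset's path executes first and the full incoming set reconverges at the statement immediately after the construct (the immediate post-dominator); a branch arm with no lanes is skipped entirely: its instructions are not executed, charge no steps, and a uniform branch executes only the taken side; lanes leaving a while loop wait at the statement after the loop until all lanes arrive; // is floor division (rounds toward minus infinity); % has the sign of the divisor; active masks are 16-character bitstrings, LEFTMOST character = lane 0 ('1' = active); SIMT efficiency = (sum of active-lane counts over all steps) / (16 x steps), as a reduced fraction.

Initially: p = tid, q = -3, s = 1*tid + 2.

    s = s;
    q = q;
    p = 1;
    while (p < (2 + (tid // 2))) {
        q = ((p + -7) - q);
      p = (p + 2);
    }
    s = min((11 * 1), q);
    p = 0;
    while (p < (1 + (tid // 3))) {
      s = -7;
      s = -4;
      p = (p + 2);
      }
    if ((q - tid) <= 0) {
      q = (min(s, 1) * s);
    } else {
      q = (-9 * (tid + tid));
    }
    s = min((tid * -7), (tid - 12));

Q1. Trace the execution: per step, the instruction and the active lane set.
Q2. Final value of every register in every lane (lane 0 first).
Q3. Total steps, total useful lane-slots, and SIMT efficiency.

step 0: s <- s                       1111111111111111
step 1: q <- q                       1111111111111111
step 2: p <- 1                       1111111111111111
step 3: eval (p < (2 + (tid // 2)))  1111111111111111
step 4: q <- ((p + -7) - q)          1111111111111111
step 5: p <- (p + 2)                 1111111111111111
step 6: eval (p < (2 + (tid // 2)))  1111111111111111
step 7: q <- ((p + -7) - q)          0000111111111111
step 8: p <- (p + 2)                 0000111111111111
step 9: eval (p < (2 + (tid // 2)))  0000111111111111
step 10: q <- ((p + -7) - q)          0000000011111111
step 11: p <- (p + 2)                 0000000011111111
step 12: eval (p < (2 + (tid // 2)))  0000000011111111
step 13: q <- ((p + -7) - q)          0000000000001111
step 14: p <- (p + 2)                 0000000000001111
step 15: eval (p < (2 + (tid // 2)))  0000000000001111
step 16: s <- min((11 * 1), q)        1111111111111111
step 17: p <- 0                       1111111111111111
step 18: eval (p < (1 + (tid // 3)))  1111111111111111
step 19: s <- -7                      1111111111111111
step 20: s <- -4                      1111111111111111
step 21: p <- (p + 2)                 1111111111111111
step 22: eval (p < (1 + (tid // 3)))  1111111111111111
step 23: s <- -7                      0000001111111111
step 24: s <- -4                      0000001111111111
step 25: p <- (p + 2)                 0000001111111111
step 26: eval (p < (1 + (tid // 3)))  0000001111111111
step 27: s <- -7                      0000000000001111
step 28: s <- -4                      0000000000001111
step 29: p <- (p + 2)                 0000000000001111
step 30: eval (p < (1 + (tid // 3)))  0000000000001111
step 31: eval ((q - tid) <= 0)        1111111111111111
step 32: q <- (min(s, 1) * s)         1111111111111111
step 33: s <- min((tid * -7), (tid - 12)) 1111111111111111

Answer: 34 steps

p: 2,2,2,2,2,2,4,4,4,4,4,4,6,6,6,6
q: 16,16,16,16,16,16,16,16,16,16,16,16,16,16,16,16
s: -12,-11,-14,-21,-28,-35,-42,-49,-56,-63,-70,-77,-84,-91,-98,-105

steps = 34; useful = 400; efficiency = 400/544 = 25/34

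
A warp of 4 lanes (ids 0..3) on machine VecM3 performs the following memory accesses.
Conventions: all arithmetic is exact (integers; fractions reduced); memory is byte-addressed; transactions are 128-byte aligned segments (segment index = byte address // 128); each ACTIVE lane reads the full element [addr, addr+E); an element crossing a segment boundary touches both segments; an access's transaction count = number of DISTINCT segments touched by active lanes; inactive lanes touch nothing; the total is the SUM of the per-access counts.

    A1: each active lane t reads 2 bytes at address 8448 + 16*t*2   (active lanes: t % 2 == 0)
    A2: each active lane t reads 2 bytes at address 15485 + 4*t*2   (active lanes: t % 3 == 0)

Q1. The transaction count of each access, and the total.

A1: 1 transaction
A2: 2 transactions

Answer: 1,2; total 3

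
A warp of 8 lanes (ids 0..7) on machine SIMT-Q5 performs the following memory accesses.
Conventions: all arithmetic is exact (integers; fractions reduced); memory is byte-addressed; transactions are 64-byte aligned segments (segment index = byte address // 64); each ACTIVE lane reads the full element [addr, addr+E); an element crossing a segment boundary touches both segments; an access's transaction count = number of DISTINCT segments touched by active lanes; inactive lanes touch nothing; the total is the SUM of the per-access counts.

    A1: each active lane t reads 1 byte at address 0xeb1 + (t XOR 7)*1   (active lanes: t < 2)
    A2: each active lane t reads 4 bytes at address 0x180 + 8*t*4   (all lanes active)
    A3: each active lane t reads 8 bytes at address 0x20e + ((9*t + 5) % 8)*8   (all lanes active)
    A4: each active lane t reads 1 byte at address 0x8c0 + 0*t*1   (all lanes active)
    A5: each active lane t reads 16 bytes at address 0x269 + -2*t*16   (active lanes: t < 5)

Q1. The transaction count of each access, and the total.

A1: 1 transaction
A2: 4 transactions
A3: 2 transactions
A4: 1 transaction
A5: 3 transactions

Answer: 1,4,2,1,3; total 11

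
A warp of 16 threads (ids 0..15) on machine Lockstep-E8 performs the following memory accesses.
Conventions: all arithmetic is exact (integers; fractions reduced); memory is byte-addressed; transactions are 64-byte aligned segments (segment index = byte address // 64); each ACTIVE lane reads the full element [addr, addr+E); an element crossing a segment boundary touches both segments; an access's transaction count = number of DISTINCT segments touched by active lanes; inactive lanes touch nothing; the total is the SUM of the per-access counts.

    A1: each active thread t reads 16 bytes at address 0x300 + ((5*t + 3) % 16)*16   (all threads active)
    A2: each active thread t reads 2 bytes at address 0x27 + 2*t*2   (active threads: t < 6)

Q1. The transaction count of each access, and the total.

A1: 4 transactions
A2: 1 transaction

Answer: 4,1; total 5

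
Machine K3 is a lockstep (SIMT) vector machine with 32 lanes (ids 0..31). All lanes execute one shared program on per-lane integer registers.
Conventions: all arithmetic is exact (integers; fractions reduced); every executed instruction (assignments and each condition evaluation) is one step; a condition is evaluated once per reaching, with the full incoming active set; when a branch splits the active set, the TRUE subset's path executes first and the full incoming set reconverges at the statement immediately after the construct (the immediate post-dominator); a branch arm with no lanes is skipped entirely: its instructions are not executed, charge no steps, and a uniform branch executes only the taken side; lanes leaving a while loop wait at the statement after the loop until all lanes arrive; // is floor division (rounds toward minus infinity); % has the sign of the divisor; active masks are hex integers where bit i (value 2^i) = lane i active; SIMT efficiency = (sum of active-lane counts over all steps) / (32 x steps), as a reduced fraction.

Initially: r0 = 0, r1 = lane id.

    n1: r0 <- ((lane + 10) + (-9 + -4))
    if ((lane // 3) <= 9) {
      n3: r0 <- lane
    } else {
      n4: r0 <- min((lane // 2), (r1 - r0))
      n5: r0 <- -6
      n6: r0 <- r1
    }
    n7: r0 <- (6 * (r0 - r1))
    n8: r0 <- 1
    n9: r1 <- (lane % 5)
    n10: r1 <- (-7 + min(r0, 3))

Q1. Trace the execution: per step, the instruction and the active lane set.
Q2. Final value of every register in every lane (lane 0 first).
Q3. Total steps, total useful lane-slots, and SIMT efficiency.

step 0: r0 <- ((lane + 10) + (-9 + -4)) 0xffffffff
step 1: eval ((lane // 3) <= 9)      0xffffffff
step 2: r0 <- lane                   0x3fffffff
step 3: r0 <- min((lane // 2), (r1 - r0)) 0xc0000000
step 4: r0 <- -6                     0xc0000000
step 5: r0 <- r1                     0xc0000000
step 6: r0 <- (6 * (r0 - r1))        0xffffffff
step 7: r0 <- 1                      0xffffffff
step 8: r1 <- (lane % 5)             0xffffffff
step 9: r1 <- (-7 + min(r0, 3))      0xffffffff

Answer: 10 steps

r0: 1,1,1,1,1,1,1,1,1,1,1,1,1,1,1,1,1,1,1,1,1,1,1,1,1,1,1,1,1,1,1,1
r1: -6,-6,-6,-6,-6,-6,-6,-6,-6,-6,-6,-6,-6,-6,-6,-6,-6,-6,-6,-6,-6,-6,-6,-6,-6,-6,-6,-6,-6,-6,-6,-6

steps = 10; useful = 228; efficiency = 228/320 = 57/80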